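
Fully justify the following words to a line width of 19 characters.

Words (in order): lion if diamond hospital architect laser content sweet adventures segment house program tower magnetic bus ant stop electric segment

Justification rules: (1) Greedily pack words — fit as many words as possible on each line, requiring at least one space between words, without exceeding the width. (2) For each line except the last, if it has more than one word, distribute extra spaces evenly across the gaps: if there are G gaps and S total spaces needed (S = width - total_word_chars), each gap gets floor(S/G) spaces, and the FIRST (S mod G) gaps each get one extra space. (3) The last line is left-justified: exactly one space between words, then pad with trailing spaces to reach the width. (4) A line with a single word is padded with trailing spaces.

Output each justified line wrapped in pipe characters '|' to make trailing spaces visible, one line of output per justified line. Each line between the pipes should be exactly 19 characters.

Line 1: ['lion', 'if', 'diamond'] (min_width=15, slack=4)
Line 2: ['hospital', 'architect'] (min_width=18, slack=1)
Line 3: ['laser', 'content', 'sweet'] (min_width=19, slack=0)
Line 4: ['adventures', 'segment'] (min_width=18, slack=1)
Line 5: ['house', 'program', 'tower'] (min_width=19, slack=0)
Line 6: ['magnetic', 'bus', 'ant'] (min_width=16, slack=3)
Line 7: ['stop', 'electric'] (min_width=13, slack=6)
Line 8: ['segment'] (min_width=7, slack=12)

Answer: |lion   if   diamond|
|hospital  architect|
|laser content sweet|
|adventures  segment|
|house program tower|
|magnetic   bus  ant|
|stop       electric|
|segment            |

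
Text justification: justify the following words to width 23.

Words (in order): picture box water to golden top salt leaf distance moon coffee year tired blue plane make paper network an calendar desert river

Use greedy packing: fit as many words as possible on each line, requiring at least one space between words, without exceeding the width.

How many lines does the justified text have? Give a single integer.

Answer: 6

Derivation:
Line 1: ['picture', 'box', 'water', 'to'] (min_width=20, slack=3)
Line 2: ['golden', 'top', 'salt', 'leaf'] (min_width=20, slack=3)
Line 3: ['distance', 'moon', 'coffee'] (min_width=20, slack=3)
Line 4: ['year', 'tired', 'blue', 'plane'] (min_width=21, slack=2)
Line 5: ['make', 'paper', 'network', 'an'] (min_width=21, slack=2)
Line 6: ['calendar', 'desert', 'river'] (min_width=21, slack=2)
Total lines: 6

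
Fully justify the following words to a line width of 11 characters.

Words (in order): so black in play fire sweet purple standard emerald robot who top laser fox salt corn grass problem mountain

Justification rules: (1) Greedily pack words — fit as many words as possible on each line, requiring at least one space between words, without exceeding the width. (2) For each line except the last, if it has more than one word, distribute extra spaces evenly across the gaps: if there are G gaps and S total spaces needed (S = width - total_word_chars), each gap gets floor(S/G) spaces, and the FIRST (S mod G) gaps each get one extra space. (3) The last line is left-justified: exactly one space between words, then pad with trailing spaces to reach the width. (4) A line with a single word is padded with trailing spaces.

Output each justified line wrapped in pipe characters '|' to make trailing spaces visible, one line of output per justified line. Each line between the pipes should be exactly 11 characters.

Answer: |so black in|
|play   fire|
|sweet      |
|purple     |
|standard   |
|emerald    |
|robot   who|
|top   laser|
|fox    salt|
|corn  grass|
|problem    |
|mountain   |

Derivation:
Line 1: ['so', 'black', 'in'] (min_width=11, slack=0)
Line 2: ['play', 'fire'] (min_width=9, slack=2)
Line 3: ['sweet'] (min_width=5, slack=6)
Line 4: ['purple'] (min_width=6, slack=5)
Line 5: ['standard'] (min_width=8, slack=3)
Line 6: ['emerald'] (min_width=7, slack=4)
Line 7: ['robot', 'who'] (min_width=9, slack=2)
Line 8: ['top', 'laser'] (min_width=9, slack=2)
Line 9: ['fox', 'salt'] (min_width=8, slack=3)
Line 10: ['corn', 'grass'] (min_width=10, slack=1)
Line 11: ['problem'] (min_width=7, slack=4)
Line 12: ['mountain'] (min_width=8, slack=3)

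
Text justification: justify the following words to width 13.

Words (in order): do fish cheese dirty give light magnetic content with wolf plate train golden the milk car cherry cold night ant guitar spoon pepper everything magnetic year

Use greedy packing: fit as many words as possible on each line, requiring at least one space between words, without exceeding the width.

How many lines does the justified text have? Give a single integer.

Answer: 14

Derivation:
Line 1: ['do', 'fish'] (min_width=7, slack=6)
Line 2: ['cheese', 'dirty'] (min_width=12, slack=1)
Line 3: ['give', 'light'] (min_width=10, slack=3)
Line 4: ['magnetic'] (min_width=8, slack=5)
Line 5: ['content', 'with'] (min_width=12, slack=1)
Line 6: ['wolf', 'plate'] (min_width=10, slack=3)
Line 7: ['train', 'golden'] (min_width=12, slack=1)
Line 8: ['the', 'milk', 'car'] (min_width=12, slack=1)
Line 9: ['cherry', 'cold'] (min_width=11, slack=2)
Line 10: ['night', 'ant'] (min_width=9, slack=4)
Line 11: ['guitar', 'spoon'] (min_width=12, slack=1)
Line 12: ['pepper'] (min_width=6, slack=7)
Line 13: ['everything'] (min_width=10, slack=3)
Line 14: ['magnetic', 'year'] (min_width=13, slack=0)
Total lines: 14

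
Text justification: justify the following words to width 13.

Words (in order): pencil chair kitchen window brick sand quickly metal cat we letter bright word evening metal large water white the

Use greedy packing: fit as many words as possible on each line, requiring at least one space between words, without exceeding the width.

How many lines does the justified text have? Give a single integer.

Line 1: ['pencil', 'chair'] (min_width=12, slack=1)
Line 2: ['kitchen'] (min_width=7, slack=6)
Line 3: ['window', 'brick'] (min_width=12, slack=1)
Line 4: ['sand', 'quickly'] (min_width=12, slack=1)
Line 5: ['metal', 'cat', 'we'] (min_width=12, slack=1)
Line 6: ['letter', 'bright'] (min_width=13, slack=0)
Line 7: ['word', 'evening'] (min_width=12, slack=1)
Line 8: ['metal', 'large'] (min_width=11, slack=2)
Line 9: ['water', 'white'] (min_width=11, slack=2)
Line 10: ['the'] (min_width=3, slack=10)
Total lines: 10

Answer: 10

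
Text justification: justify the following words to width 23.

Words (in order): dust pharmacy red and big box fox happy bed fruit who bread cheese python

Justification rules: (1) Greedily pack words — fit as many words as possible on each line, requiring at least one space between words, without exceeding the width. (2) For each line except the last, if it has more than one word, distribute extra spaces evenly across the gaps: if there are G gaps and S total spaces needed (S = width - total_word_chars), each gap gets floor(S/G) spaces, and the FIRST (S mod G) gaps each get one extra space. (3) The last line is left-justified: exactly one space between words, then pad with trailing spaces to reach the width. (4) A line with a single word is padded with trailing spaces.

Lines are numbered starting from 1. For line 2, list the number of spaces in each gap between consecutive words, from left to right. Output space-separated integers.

Line 1: ['dust', 'pharmacy', 'red', 'and'] (min_width=21, slack=2)
Line 2: ['big', 'box', 'fox', 'happy', 'bed'] (min_width=21, slack=2)
Line 3: ['fruit', 'who', 'bread', 'cheese'] (min_width=22, slack=1)
Line 4: ['python'] (min_width=6, slack=17)

Answer: 2 2 1 1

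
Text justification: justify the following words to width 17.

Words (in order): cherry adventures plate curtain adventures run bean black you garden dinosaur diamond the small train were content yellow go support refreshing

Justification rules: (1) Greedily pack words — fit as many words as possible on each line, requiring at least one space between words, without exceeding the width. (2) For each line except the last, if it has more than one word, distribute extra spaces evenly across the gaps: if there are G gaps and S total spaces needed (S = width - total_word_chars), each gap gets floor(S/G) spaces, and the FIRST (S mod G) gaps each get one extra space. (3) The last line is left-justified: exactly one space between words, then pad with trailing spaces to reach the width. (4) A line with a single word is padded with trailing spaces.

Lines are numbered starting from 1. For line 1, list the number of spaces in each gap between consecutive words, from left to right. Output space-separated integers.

Answer: 1

Derivation:
Line 1: ['cherry', 'adventures'] (min_width=17, slack=0)
Line 2: ['plate', 'curtain'] (min_width=13, slack=4)
Line 3: ['adventures', 'run'] (min_width=14, slack=3)
Line 4: ['bean', 'black', 'you'] (min_width=14, slack=3)
Line 5: ['garden', 'dinosaur'] (min_width=15, slack=2)
Line 6: ['diamond', 'the', 'small'] (min_width=17, slack=0)
Line 7: ['train', 'were'] (min_width=10, slack=7)
Line 8: ['content', 'yellow', 'go'] (min_width=17, slack=0)
Line 9: ['support'] (min_width=7, slack=10)
Line 10: ['refreshing'] (min_width=10, slack=7)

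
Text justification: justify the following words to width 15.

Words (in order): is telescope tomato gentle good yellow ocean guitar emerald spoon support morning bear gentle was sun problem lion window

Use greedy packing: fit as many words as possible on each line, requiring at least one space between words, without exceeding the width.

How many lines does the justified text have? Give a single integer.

Answer: 9

Derivation:
Line 1: ['is', 'telescope'] (min_width=12, slack=3)
Line 2: ['tomato', 'gentle'] (min_width=13, slack=2)
Line 3: ['good', 'yellow'] (min_width=11, slack=4)
Line 4: ['ocean', 'guitar'] (min_width=12, slack=3)
Line 5: ['emerald', 'spoon'] (min_width=13, slack=2)
Line 6: ['support', 'morning'] (min_width=15, slack=0)
Line 7: ['bear', 'gentle', 'was'] (min_width=15, slack=0)
Line 8: ['sun', 'problem'] (min_width=11, slack=4)
Line 9: ['lion', 'window'] (min_width=11, slack=4)
Total lines: 9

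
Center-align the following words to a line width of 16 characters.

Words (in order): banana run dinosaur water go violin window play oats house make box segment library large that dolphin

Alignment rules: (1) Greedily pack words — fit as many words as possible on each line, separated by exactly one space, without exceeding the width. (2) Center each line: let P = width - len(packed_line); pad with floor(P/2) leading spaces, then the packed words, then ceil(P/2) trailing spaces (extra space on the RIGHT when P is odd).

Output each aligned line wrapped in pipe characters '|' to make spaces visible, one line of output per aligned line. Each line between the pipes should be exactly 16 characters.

Answer: |   banana run   |
| dinosaur water |
|go violin window|
|play oats house |
|make box segment|
| library large  |
|  that dolphin  |

Derivation:
Line 1: ['banana', 'run'] (min_width=10, slack=6)
Line 2: ['dinosaur', 'water'] (min_width=14, slack=2)
Line 3: ['go', 'violin', 'window'] (min_width=16, slack=0)
Line 4: ['play', 'oats', 'house'] (min_width=15, slack=1)
Line 5: ['make', 'box', 'segment'] (min_width=16, slack=0)
Line 6: ['library', 'large'] (min_width=13, slack=3)
Line 7: ['that', 'dolphin'] (min_width=12, slack=4)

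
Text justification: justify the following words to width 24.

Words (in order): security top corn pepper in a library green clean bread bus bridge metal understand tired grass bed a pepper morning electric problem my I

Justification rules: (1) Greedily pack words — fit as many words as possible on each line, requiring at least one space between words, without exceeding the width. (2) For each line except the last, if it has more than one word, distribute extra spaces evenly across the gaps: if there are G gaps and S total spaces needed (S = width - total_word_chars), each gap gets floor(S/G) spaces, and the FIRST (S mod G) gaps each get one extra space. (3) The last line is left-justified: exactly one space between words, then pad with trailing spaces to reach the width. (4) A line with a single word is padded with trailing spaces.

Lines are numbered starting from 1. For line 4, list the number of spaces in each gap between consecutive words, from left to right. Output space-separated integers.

Answer: 2 2

Derivation:
Line 1: ['security', 'top', 'corn', 'pepper'] (min_width=24, slack=0)
Line 2: ['in', 'a', 'library', 'green', 'clean'] (min_width=24, slack=0)
Line 3: ['bread', 'bus', 'bridge', 'metal'] (min_width=22, slack=2)
Line 4: ['understand', 'tired', 'grass'] (min_width=22, slack=2)
Line 5: ['bed', 'a', 'pepper', 'morning'] (min_width=20, slack=4)
Line 6: ['electric', 'problem', 'my', 'I'] (min_width=21, slack=3)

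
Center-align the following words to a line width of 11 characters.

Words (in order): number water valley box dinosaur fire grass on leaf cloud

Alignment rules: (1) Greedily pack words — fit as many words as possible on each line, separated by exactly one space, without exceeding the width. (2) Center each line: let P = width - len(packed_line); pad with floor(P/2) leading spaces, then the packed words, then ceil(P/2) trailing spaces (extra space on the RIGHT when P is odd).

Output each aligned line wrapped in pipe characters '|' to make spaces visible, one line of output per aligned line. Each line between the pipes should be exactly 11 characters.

Line 1: ['number'] (min_width=6, slack=5)
Line 2: ['water'] (min_width=5, slack=6)
Line 3: ['valley', 'box'] (min_width=10, slack=1)
Line 4: ['dinosaur'] (min_width=8, slack=3)
Line 5: ['fire', 'grass'] (min_width=10, slack=1)
Line 6: ['on', 'leaf'] (min_width=7, slack=4)
Line 7: ['cloud'] (min_width=5, slack=6)

Answer: |  number   |
|   water   |
|valley box |
| dinosaur  |
|fire grass |
|  on leaf  |
|   cloud   |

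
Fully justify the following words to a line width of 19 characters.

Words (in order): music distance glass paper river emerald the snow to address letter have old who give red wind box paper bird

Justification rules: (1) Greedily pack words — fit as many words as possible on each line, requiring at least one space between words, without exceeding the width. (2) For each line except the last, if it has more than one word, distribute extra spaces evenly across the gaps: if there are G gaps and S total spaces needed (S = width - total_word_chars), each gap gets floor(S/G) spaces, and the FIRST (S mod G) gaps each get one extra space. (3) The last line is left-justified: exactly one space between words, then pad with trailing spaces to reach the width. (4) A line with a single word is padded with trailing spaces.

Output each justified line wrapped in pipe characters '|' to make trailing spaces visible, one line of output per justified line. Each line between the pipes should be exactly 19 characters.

Line 1: ['music', 'distance'] (min_width=14, slack=5)
Line 2: ['glass', 'paper', 'river'] (min_width=17, slack=2)
Line 3: ['emerald', 'the', 'snow', 'to'] (min_width=19, slack=0)
Line 4: ['address', 'letter', 'have'] (min_width=19, slack=0)
Line 5: ['old', 'who', 'give', 'red'] (min_width=16, slack=3)
Line 6: ['wind', 'box', 'paper', 'bird'] (min_width=19, slack=0)

Answer: |music      distance|
|glass  paper  river|
|emerald the snow to|
|address letter have|
|old  who  give  red|
|wind box paper bird|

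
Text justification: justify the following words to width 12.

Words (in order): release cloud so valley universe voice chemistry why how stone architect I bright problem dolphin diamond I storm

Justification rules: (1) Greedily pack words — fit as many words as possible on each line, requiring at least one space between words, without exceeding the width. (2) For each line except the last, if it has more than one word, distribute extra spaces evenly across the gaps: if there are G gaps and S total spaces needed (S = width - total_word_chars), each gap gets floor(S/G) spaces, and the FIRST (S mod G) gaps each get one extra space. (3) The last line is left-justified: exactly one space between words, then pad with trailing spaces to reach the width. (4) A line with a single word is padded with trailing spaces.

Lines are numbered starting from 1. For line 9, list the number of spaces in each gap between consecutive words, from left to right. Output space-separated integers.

Answer: 2

Derivation:
Line 1: ['release'] (min_width=7, slack=5)
Line 2: ['cloud', 'so'] (min_width=8, slack=4)
Line 3: ['valley'] (min_width=6, slack=6)
Line 4: ['universe'] (min_width=8, slack=4)
Line 5: ['voice'] (min_width=5, slack=7)
Line 6: ['chemistry'] (min_width=9, slack=3)
Line 7: ['why', 'how'] (min_width=7, slack=5)
Line 8: ['stone'] (min_width=5, slack=7)
Line 9: ['architect', 'I'] (min_width=11, slack=1)
Line 10: ['bright'] (min_width=6, slack=6)
Line 11: ['problem'] (min_width=7, slack=5)
Line 12: ['dolphin'] (min_width=7, slack=5)
Line 13: ['diamond', 'I'] (min_width=9, slack=3)
Line 14: ['storm'] (min_width=5, slack=7)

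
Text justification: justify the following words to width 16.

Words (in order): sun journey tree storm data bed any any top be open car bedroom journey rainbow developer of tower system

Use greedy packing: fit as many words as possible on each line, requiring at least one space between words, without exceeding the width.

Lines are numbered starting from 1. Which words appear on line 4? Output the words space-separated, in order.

Line 1: ['sun', 'journey', 'tree'] (min_width=16, slack=0)
Line 2: ['storm', 'data', 'bed'] (min_width=14, slack=2)
Line 3: ['any', 'any', 'top', 'be'] (min_width=14, slack=2)
Line 4: ['open', 'car', 'bedroom'] (min_width=16, slack=0)
Line 5: ['journey', 'rainbow'] (min_width=15, slack=1)
Line 6: ['developer', 'of'] (min_width=12, slack=4)
Line 7: ['tower', 'system'] (min_width=12, slack=4)

Answer: open car bedroom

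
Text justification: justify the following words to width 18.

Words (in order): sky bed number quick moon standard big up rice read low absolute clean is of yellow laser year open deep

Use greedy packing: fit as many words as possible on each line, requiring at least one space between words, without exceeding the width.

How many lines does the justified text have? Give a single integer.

Line 1: ['sky', 'bed', 'number'] (min_width=14, slack=4)
Line 2: ['quick', 'moon'] (min_width=10, slack=8)
Line 3: ['standard', 'big', 'up'] (min_width=15, slack=3)
Line 4: ['rice', 'read', 'low'] (min_width=13, slack=5)
Line 5: ['absolute', 'clean', 'is'] (min_width=17, slack=1)
Line 6: ['of', 'yellow', 'laser'] (min_width=15, slack=3)
Line 7: ['year', 'open', 'deep'] (min_width=14, slack=4)
Total lines: 7

Answer: 7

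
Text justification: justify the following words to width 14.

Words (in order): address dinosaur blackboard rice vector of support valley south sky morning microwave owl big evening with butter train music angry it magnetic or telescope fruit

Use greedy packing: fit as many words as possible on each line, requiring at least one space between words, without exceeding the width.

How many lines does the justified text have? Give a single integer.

Answer: 15

Derivation:
Line 1: ['address'] (min_width=7, slack=7)
Line 2: ['dinosaur'] (min_width=8, slack=6)
Line 3: ['blackboard'] (min_width=10, slack=4)
Line 4: ['rice', 'vector', 'of'] (min_width=14, slack=0)
Line 5: ['support', 'valley'] (min_width=14, slack=0)
Line 6: ['south', 'sky'] (min_width=9, slack=5)
Line 7: ['morning'] (min_width=7, slack=7)
Line 8: ['microwave', 'owl'] (min_width=13, slack=1)
Line 9: ['big', 'evening'] (min_width=11, slack=3)
Line 10: ['with', 'butter'] (min_width=11, slack=3)
Line 11: ['train', 'music'] (min_width=11, slack=3)
Line 12: ['angry', 'it'] (min_width=8, slack=6)
Line 13: ['magnetic', 'or'] (min_width=11, slack=3)
Line 14: ['telescope'] (min_width=9, slack=5)
Line 15: ['fruit'] (min_width=5, slack=9)
Total lines: 15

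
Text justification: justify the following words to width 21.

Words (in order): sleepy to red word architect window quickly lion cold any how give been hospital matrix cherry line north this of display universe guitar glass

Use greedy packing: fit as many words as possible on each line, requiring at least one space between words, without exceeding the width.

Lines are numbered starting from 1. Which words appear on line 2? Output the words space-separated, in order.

Line 1: ['sleepy', 'to', 'red', 'word'] (min_width=18, slack=3)
Line 2: ['architect', 'window'] (min_width=16, slack=5)
Line 3: ['quickly', 'lion', 'cold', 'any'] (min_width=21, slack=0)
Line 4: ['how', 'give', 'been'] (min_width=13, slack=8)
Line 5: ['hospital', 'matrix'] (min_width=15, slack=6)
Line 6: ['cherry', 'line', 'north'] (min_width=17, slack=4)
Line 7: ['this', 'of', 'display'] (min_width=15, slack=6)
Line 8: ['universe', 'guitar', 'glass'] (min_width=21, slack=0)

Answer: architect window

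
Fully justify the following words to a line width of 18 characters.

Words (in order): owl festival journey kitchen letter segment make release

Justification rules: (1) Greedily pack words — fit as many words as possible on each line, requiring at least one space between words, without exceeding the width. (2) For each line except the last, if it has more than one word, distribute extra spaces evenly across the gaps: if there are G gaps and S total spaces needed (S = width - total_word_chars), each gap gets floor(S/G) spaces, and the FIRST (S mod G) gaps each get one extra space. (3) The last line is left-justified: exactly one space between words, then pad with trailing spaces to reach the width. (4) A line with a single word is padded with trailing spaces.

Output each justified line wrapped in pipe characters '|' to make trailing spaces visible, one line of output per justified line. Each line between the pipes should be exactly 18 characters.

Line 1: ['owl', 'festival'] (min_width=12, slack=6)
Line 2: ['journey', 'kitchen'] (min_width=15, slack=3)
Line 3: ['letter', 'segment'] (min_width=14, slack=4)
Line 4: ['make', 'release'] (min_width=12, slack=6)

Answer: |owl       festival|
|journey    kitchen|
|letter     segment|
|make release      |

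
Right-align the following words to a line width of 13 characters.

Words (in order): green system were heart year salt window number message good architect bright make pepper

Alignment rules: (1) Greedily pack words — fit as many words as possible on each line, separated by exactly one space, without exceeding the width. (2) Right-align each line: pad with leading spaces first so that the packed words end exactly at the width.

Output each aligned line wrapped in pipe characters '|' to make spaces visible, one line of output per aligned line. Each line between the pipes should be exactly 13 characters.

Line 1: ['green', 'system'] (min_width=12, slack=1)
Line 2: ['were', 'heart'] (min_width=10, slack=3)
Line 3: ['year', 'salt'] (min_width=9, slack=4)
Line 4: ['window', 'number'] (min_width=13, slack=0)
Line 5: ['message', 'good'] (min_width=12, slack=1)
Line 6: ['architect'] (min_width=9, slack=4)
Line 7: ['bright', 'make'] (min_width=11, slack=2)
Line 8: ['pepper'] (min_width=6, slack=7)

Answer: | green system|
|   were heart|
|    year salt|
|window number|
| message good|
|    architect|
|  bright make|
|       pepper|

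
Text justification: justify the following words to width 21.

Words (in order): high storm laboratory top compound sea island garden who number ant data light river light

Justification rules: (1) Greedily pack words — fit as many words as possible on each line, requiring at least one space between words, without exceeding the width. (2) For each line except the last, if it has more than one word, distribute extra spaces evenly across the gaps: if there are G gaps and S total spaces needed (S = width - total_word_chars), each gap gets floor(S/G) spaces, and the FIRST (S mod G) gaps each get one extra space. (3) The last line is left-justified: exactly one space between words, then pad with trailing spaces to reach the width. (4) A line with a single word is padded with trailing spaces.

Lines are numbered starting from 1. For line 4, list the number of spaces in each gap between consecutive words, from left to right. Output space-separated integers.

Answer: 1 1 1

Derivation:
Line 1: ['high', 'storm', 'laboratory'] (min_width=21, slack=0)
Line 2: ['top', 'compound', 'sea'] (min_width=16, slack=5)
Line 3: ['island', 'garden', 'who'] (min_width=17, slack=4)
Line 4: ['number', 'ant', 'data', 'light'] (min_width=21, slack=0)
Line 5: ['river', 'light'] (min_width=11, slack=10)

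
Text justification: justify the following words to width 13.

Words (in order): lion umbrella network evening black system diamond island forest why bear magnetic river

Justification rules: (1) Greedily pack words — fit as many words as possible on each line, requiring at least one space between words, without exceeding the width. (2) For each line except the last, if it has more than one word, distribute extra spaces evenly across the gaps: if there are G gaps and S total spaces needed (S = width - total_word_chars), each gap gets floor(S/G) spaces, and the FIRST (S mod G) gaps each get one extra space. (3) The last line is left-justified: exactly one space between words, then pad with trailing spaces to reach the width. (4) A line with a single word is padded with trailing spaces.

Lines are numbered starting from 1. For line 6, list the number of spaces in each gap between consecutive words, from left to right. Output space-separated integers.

Line 1: ['lion', 'umbrella'] (min_width=13, slack=0)
Line 2: ['network'] (min_width=7, slack=6)
Line 3: ['evening', 'black'] (min_width=13, slack=0)
Line 4: ['system'] (min_width=6, slack=7)
Line 5: ['diamond'] (min_width=7, slack=6)
Line 6: ['island', 'forest'] (min_width=13, slack=0)
Line 7: ['why', 'bear'] (min_width=8, slack=5)
Line 8: ['magnetic'] (min_width=8, slack=5)
Line 9: ['river'] (min_width=5, slack=8)

Answer: 1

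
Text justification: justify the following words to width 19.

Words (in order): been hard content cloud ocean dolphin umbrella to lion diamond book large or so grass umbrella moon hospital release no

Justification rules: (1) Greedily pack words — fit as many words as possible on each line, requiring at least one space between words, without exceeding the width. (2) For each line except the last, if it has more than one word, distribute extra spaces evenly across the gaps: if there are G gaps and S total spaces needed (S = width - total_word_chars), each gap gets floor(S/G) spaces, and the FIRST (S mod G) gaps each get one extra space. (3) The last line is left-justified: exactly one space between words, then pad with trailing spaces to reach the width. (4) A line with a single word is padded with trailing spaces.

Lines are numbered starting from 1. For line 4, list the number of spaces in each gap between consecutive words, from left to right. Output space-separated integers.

Line 1: ['been', 'hard', 'content'] (min_width=17, slack=2)
Line 2: ['cloud', 'ocean', 'dolphin'] (min_width=19, slack=0)
Line 3: ['umbrella', 'to', 'lion'] (min_width=16, slack=3)
Line 4: ['diamond', 'book', 'large'] (min_width=18, slack=1)
Line 5: ['or', 'so', 'grass'] (min_width=11, slack=8)
Line 6: ['umbrella', 'moon'] (min_width=13, slack=6)
Line 7: ['hospital', 'release', 'no'] (min_width=19, slack=0)

Answer: 2 1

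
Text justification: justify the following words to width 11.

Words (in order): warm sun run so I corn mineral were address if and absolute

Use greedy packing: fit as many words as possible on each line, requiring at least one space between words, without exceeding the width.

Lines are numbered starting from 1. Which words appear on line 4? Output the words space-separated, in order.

Line 1: ['warm', 'sun'] (min_width=8, slack=3)
Line 2: ['run', 'so', 'I'] (min_width=8, slack=3)
Line 3: ['corn'] (min_width=4, slack=7)
Line 4: ['mineral'] (min_width=7, slack=4)
Line 5: ['were'] (min_width=4, slack=7)
Line 6: ['address', 'if'] (min_width=10, slack=1)
Line 7: ['and'] (min_width=3, slack=8)
Line 8: ['absolute'] (min_width=8, slack=3)

Answer: mineral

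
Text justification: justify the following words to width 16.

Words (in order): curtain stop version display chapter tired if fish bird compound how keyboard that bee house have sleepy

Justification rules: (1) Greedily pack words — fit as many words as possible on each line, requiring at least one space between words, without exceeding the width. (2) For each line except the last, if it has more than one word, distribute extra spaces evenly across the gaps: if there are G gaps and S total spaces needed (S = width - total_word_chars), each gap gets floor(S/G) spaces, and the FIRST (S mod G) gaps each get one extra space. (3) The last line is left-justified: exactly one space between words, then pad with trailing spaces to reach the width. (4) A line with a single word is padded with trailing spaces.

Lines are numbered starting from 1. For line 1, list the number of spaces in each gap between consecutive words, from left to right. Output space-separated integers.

Line 1: ['curtain', 'stop'] (min_width=12, slack=4)
Line 2: ['version', 'display'] (min_width=15, slack=1)
Line 3: ['chapter', 'tired', 'if'] (min_width=16, slack=0)
Line 4: ['fish', 'bird'] (min_width=9, slack=7)
Line 5: ['compound', 'how'] (min_width=12, slack=4)
Line 6: ['keyboard', 'that'] (min_width=13, slack=3)
Line 7: ['bee', 'house', 'have'] (min_width=14, slack=2)
Line 8: ['sleepy'] (min_width=6, slack=10)

Answer: 5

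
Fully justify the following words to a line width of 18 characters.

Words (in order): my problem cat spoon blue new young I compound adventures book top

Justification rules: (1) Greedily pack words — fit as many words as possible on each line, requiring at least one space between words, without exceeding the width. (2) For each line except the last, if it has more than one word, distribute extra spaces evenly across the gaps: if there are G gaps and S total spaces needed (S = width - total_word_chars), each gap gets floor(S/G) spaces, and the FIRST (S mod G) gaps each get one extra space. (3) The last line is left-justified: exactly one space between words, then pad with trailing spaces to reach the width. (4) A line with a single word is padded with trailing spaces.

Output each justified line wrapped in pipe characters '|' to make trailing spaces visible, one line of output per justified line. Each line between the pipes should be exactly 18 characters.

Line 1: ['my', 'problem', 'cat'] (min_width=14, slack=4)
Line 2: ['spoon', 'blue', 'new'] (min_width=14, slack=4)
Line 3: ['young', 'I', 'compound'] (min_width=16, slack=2)
Line 4: ['adventures', 'book'] (min_width=15, slack=3)
Line 5: ['top'] (min_width=3, slack=15)

Answer: |my   problem   cat|
|spoon   blue   new|
|young  I  compound|
|adventures    book|
|top               |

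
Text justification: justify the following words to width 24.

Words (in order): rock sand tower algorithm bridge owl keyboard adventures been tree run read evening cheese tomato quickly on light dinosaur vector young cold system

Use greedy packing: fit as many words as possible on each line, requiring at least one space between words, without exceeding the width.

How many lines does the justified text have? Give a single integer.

Line 1: ['rock', 'sand', 'tower'] (min_width=15, slack=9)
Line 2: ['algorithm', 'bridge', 'owl'] (min_width=20, slack=4)
Line 3: ['keyboard', 'adventures', 'been'] (min_width=24, slack=0)
Line 4: ['tree', 'run', 'read', 'evening'] (min_width=21, slack=3)
Line 5: ['cheese', 'tomato', 'quickly', 'on'] (min_width=24, slack=0)
Line 6: ['light', 'dinosaur', 'vector'] (min_width=21, slack=3)
Line 7: ['young', 'cold', 'system'] (min_width=17, slack=7)
Total lines: 7

Answer: 7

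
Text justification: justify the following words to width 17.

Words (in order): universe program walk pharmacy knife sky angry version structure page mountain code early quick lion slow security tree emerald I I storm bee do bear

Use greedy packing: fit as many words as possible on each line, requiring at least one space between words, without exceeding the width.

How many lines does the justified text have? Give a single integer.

Line 1: ['universe', 'program'] (min_width=16, slack=1)
Line 2: ['walk', 'pharmacy'] (min_width=13, slack=4)
Line 3: ['knife', 'sky', 'angry'] (min_width=15, slack=2)
Line 4: ['version', 'structure'] (min_width=17, slack=0)
Line 5: ['page', 'mountain'] (min_width=13, slack=4)
Line 6: ['code', 'early', 'quick'] (min_width=16, slack=1)
Line 7: ['lion', 'slow'] (min_width=9, slack=8)
Line 8: ['security', 'tree'] (min_width=13, slack=4)
Line 9: ['emerald', 'I', 'I', 'storm'] (min_width=17, slack=0)
Line 10: ['bee', 'do', 'bear'] (min_width=11, slack=6)
Total lines: 10

Answer: 10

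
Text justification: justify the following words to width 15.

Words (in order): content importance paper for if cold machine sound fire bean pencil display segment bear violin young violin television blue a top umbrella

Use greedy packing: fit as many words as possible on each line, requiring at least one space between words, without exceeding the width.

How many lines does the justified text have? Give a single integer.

Answer: 11

Derivation:
Line 1: ['content'] (min_width=7, slack=8)
Line 2: ['importance'] (min_width=10, slack=5)
Line 3: ['paper', 'for', 'if'] (min_width=12, slack=3)
Line 4: ['cold', 'machine'] (min_width=12, slack=3)
Line 5: ['sound', 'fire', 'bean'] (min_width=15, slack=0)
Line 6: ['pencil', 'display'] (min_width=14, slack=1)
Line 7: ['segment', 'bear'] (min_width=12, slack=3)
Line 8: ['violin', 'young'] (min_width=12, slack=3)
Line 9: ['violin'] (min_width=6, slack=9)
Line 10: ['television', 'blue'] (min_width=15, slack=0)
Line 11: ['a', 'top', 'umbrella'] (min_width=14, slack=1)
Total lines: 11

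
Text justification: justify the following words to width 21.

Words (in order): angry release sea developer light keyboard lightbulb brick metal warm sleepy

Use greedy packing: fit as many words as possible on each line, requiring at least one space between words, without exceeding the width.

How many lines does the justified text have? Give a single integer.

Answer: 5

Derivation:
Line 1: ['angry', 'release', 'sea'] (min_width=17, slack=4)
Line 2: ['developer', 'light'] (min_width=15, slack=6)
Line 3: ['keyboard', 'lightbulb'] (min_width=18, slack=3)
Line 4: ['brick', 'metal', 'warm'] (min_width=16, slack=5)
Line 5: ['sleepy'] (min_width=6, slack=15)
Total lines: 5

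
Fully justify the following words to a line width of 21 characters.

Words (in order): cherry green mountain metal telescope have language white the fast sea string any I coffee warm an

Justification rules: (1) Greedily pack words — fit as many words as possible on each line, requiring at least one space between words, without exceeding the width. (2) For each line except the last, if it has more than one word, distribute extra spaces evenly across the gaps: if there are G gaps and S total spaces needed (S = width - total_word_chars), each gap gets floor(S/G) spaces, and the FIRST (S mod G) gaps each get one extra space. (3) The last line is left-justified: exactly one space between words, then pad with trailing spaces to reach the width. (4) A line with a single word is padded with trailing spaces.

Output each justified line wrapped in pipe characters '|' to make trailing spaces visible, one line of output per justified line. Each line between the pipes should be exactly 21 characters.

Answer: |cherry green mountain|
|metal  telescope have|
|language   white  the|
|fast sea string any I|
|coffee warm an       |

Derivation:
Line 1: ['cherry', 'green', 'mountain'] (min_width=21, slack=0)
Line 2: ['metal', 'telescope', 'have'] (min_width=20, slack=1)
Line 3: ['language', 'white', 'the'] (min_width=18, slack=3)
Line 4: ['fast', 'sea', 'string', 'any', 'I'] (min_width=21, slack=0)
Line 5: ['coffee', 'warm', 'an'] (min_width=14, slack=7)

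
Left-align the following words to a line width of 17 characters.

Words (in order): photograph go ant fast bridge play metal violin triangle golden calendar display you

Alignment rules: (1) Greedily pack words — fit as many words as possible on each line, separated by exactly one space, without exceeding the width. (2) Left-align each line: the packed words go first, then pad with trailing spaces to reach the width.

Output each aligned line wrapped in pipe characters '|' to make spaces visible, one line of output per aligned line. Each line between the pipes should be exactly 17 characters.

Answer: |photograph go ant|
|fast bridge play |
|metal violin     |
|triangle golden  |
|calendar display |
|you              |

Derivation:
Line 1: ['photograph', 'go', 'ant'] (min_width=17, slack=0)
Line 2: ['fast', 'bridge', 'play'] (min_width=16, slack=1)
Line 3: ['metal', 'violin'] (min_width=12, slack=5)
Line 4: ['triangle', 'golden'] (min_width=15, slack=2)
Line 5: ['calendar', 'display'] (min_width=16, slack=1)
Line 6: ['you'] (min_width=3, slack=14)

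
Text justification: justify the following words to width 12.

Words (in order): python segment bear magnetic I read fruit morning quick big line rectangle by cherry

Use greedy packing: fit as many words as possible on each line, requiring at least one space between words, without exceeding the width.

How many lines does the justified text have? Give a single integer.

Answer: 9

Derivation:
Line 1: ['python'] (min_width=6, slack=6)
Line 2: ['segment', 'bear'] (min_width=12, slack=0)
Line 3: ['magnetic', 'I'] (min_width=10, slack=2)
Line 4: ['read', 'fruit'] (min_width=10, slack=2)
Line 5: ['morning'] (min_width=7, slack=5)
Line 6: ['quick', 'big'] (min_width=9, slack=3)
Line 7: ['line'] (min_width=4, slack=8)
Line 8: ['rectangle', 'by'] (min_width=12, slack=0)
Line 9: ['cherry'] (min_width=6, slack=6)
Total lines: 9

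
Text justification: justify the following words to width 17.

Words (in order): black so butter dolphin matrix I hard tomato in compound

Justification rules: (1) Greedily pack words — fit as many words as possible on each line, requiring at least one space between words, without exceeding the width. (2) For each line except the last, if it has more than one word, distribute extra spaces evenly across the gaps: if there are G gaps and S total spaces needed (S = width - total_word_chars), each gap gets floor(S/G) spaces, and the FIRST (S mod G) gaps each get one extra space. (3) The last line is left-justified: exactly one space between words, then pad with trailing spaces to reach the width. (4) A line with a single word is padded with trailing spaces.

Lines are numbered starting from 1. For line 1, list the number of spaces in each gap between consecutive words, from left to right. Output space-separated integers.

Answer: 2 2

Derivation:
Line 1: ['black', 'so', 'butter'] (min_width=15, slack=2)
Line 2: ['dolphin', 'matrix', 'I'] (min_width=16, slack=1)
Line 3: ['hard', 'tomato', 'in'] (min_width=14, slack=3)
Line 4: ['compound'] (min_width=8, slack=9)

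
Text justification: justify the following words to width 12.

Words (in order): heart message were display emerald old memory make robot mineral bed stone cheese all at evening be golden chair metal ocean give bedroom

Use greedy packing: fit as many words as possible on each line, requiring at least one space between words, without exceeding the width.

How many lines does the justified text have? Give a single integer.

Line 1: ['heart'] (min_width=5, slack=7)
Line 2: ['message', 'were'] (min_width=12, slack=0)
Line 3: ['display'] (min_width=7, slack=5)
Line 4: ['emerald', 'old'] (min_width=11, slack=1)
Line 5: ['memory', 'make'] (min_width=11, slack=1)
Line 6: ['robot'] (min_width=5, slack=7)
Line 7: ['mineral', 'bed'] (min_width=11, slack=1)
Line 8: ['stone', 'cheese'] (min_width=12, slack=0)
Line 9: ['all', 'at'] (min_width=6, slack=6)
Line 10: ['evening', 'be'] (min_width=10, slack=2)
Line 11: ['golden', 'chair'] (min_width=12, slack=0)
Line 12: ['metal', 'ocean'] (min_width=11, slack=1)
Line 13: ['give', 'bedroom'] (min_width=12, slack=0)
Total lines: 13

Answer: 13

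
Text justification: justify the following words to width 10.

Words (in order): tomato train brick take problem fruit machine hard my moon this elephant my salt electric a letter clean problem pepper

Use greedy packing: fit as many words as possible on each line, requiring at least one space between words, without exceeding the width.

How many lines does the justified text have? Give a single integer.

Answer: 15

Derivation:
Line 1: ['tomato'] (min_width=6, slack=4)
Line 2: ['train'] (min_width=5, slack=5)
Line 3: ['brick', 'take'] (min_width=10, slack=0)
Line 4: ['problem'] (min_width=7, slack=3)
Line 5: ['fruit'] (min_width=5, slack=5)
Line 6: ['machine'] (min_width=7, slack=3)
Line 7: ['hard', 'my'] (min_width=7, slack=3)
Line 8: ['moon', 'this'] (min_width=9, slack=1)
Line 9: ['elephant'] (min_width=8, slack=2)
Line 10: ['my', 'salt'] (min_width=7, slack=3)
Line 11: ['electric', 'a'] (min_width=10, slack=0)
Line 12: ['letter'] (min_width=6, slack=4)
Line 13: ['clean'] (min_width=5, slack=5)
Line 14: ['problem'] (min_width=7, slack=3)
Line 15: ['pepper'] (min_width=6, slack=4)
Total lines: 15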